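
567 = 567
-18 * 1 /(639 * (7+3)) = -1 /355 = -0.00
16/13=1.23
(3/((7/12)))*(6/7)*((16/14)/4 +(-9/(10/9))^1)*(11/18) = -21.05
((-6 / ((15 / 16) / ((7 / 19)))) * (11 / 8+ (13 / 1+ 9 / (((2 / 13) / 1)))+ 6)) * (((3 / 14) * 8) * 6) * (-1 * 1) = 1912.93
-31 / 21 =-1.48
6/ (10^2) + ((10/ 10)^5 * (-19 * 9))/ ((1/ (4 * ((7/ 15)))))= -15957/ 50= -319.14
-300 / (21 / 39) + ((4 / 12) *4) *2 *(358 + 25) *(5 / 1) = 95540 / 21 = 4549.52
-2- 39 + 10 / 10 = -40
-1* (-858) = 858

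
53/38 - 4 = -99/38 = -2.61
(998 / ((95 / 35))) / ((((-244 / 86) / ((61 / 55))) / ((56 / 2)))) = -4205572 / 1045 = -4024.47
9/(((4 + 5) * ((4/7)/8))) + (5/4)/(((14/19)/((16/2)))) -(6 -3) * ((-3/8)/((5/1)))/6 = 15461/560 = 27.61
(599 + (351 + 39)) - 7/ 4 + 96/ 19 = 75415/ 76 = 992.30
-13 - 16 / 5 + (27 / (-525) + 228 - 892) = -119044 / 175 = -680.25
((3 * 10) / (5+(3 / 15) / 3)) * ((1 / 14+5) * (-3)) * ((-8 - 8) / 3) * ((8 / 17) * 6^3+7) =118023300 / 2261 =52199.60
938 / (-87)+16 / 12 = -274 / 29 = -9.45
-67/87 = -0.77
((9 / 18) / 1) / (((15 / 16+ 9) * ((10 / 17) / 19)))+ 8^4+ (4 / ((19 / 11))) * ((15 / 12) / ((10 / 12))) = 61947098 / 15105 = 4101.10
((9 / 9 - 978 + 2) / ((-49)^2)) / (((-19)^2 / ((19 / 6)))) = -325 / 91238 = -0.00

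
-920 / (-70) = 92 / 7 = 13.14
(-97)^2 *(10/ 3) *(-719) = -67650710/ 3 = -22550236.67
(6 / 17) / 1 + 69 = 1179 / 17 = 69.35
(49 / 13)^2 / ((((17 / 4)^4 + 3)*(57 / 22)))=13522432 / 811955937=0.02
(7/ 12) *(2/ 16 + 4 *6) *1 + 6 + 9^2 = 9703/ 96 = 101.07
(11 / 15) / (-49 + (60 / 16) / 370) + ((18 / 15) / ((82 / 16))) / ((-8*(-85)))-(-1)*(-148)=-6600057226 / 44590575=-148.01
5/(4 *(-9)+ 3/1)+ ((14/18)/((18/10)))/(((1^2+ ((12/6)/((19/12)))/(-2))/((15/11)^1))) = 430/297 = 1.45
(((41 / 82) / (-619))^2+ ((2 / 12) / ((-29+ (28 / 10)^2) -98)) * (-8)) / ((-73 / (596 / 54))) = -22837727213 / 13498629456294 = -0.00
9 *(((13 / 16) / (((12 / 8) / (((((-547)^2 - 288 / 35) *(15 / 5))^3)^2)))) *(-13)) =-487438700566210313793425906652991039208859267867 / 14706125000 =-33145284741304069820800920000000000000.00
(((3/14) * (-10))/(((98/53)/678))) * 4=-1078020/343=-3142.92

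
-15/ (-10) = 3/ 2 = 1.50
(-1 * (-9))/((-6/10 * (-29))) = 15/29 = 0.52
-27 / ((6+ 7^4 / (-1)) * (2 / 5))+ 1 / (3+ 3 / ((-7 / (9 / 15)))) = 18061 / 45984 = 0.39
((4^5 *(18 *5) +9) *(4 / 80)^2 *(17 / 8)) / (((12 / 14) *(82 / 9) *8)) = 32904333 / 4198400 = 7.84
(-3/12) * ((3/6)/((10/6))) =-3/40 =-0.08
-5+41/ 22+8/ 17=-997/ 374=-2.67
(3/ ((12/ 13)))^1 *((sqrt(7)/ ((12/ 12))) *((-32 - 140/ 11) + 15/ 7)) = -42627 *sqrt(7)/ 308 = -366.17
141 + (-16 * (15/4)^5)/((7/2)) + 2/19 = -13827581/4256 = -3248.96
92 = 92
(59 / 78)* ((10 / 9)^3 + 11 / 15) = 452707 / 284310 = 1.59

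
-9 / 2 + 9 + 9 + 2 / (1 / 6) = 25.50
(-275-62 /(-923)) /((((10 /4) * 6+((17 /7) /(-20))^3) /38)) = -26460375536000 /37986145301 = -696.58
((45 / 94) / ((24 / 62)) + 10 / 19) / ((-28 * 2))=-12595 / 400064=-0.03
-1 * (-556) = 556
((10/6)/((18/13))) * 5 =325/54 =6.02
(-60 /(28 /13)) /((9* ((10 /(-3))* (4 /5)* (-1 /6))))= -195 /28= -6.96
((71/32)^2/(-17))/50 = -5041/870400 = -0.01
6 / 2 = 3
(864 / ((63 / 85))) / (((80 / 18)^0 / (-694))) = -5663040 / 7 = -809005.71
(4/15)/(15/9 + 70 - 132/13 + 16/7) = 364/87085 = 0.00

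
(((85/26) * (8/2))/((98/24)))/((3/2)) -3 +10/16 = -1223/5096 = -0.24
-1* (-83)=83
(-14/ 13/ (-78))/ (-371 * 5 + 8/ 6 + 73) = -7/ 902798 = -0.00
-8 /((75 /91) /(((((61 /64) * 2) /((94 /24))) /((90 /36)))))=-11102 /5875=-1.89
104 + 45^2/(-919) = 93551/919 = 101.80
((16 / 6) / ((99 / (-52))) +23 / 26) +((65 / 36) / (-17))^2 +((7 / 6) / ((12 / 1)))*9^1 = 19829033 / 53559792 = 0.37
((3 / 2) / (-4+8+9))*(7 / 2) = 21 / 52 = 0.40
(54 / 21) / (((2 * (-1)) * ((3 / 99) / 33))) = -9801 / 7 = -1400.14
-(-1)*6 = 6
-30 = -30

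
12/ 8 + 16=35/ 2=17.50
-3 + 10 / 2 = 2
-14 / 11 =-1.27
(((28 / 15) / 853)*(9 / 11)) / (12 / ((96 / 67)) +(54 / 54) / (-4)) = 672 / 3049475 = 0.00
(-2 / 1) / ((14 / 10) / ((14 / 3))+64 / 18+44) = -180 / 4307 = -0.04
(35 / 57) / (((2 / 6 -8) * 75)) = -7 / 6555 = -0.00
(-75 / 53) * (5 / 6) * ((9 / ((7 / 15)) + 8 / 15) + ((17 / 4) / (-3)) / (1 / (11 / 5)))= -175375 / 8904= -19.70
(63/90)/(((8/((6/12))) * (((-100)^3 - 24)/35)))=-49/32000768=-0.00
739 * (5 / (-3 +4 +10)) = 3695 / 11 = 335.91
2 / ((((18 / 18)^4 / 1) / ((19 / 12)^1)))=19 / 6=3.17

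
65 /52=5 /4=1.25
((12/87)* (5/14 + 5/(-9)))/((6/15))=-125/1827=-0.07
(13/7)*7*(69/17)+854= 15415/17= 906.76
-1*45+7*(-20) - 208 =-393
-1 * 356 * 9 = -3204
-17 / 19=-0.89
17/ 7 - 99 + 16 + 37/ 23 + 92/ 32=-98001/ 1288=-76.09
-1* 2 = -2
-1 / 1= -1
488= 488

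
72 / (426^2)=2 / 5041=0.00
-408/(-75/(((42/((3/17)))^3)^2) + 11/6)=-222455506359292416/999595821058687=-222.55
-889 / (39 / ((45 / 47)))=-13335 / 611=-21.82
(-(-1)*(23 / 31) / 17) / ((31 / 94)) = 2162 / 16337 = 0.13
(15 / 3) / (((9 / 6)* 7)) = 10 / 21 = 0.48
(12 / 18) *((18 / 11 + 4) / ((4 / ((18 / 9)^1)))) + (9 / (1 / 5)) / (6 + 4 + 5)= 161 / 33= 4.88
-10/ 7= -1.43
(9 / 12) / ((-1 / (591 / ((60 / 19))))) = -11229 / 80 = -140.36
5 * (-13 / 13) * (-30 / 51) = 50 / 17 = 2.94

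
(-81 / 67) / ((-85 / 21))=1701 / 5695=0.30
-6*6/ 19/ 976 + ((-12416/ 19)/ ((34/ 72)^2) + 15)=-3906142725/ 1339804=-2915.46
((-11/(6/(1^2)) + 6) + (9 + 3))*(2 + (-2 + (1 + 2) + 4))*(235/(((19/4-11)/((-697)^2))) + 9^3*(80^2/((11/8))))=-277720849574/165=-1683156664.08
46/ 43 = 1.07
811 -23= 788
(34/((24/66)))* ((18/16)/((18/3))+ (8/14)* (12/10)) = 81.65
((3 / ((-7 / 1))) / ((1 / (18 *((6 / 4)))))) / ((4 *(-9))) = 9 / 28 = 0.32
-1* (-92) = 92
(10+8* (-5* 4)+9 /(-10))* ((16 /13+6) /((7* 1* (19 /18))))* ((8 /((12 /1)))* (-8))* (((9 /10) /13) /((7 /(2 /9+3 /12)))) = 14468292 /3933475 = 3.68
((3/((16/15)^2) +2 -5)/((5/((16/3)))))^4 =923521/40960000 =0.02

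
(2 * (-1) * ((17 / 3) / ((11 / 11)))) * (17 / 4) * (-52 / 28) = 3757 / 42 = 89.45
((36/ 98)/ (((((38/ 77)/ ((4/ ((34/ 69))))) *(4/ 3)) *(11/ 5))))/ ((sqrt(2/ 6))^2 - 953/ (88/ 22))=-11178/ 1291031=-0.01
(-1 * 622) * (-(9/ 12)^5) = 75573/ 512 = 147.60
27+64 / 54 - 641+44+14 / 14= -15331 / 27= -567.81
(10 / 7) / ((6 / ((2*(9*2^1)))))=60 / 7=8.57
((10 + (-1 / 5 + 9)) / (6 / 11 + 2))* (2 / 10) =517 / 350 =1.48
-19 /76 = -1 /4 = -0.25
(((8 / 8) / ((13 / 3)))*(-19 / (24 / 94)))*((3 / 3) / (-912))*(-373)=-17531 / 2496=-7.02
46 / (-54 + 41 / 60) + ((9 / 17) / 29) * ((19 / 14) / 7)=-18971373 / 22079498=-0.86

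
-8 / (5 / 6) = -48 / 5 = -9.60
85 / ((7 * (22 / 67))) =5695 / 154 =36.98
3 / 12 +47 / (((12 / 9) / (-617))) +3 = -21746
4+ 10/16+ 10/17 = 709/136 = 5.21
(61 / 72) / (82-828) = -61 / 53712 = -0.00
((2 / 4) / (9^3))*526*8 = 2104 / 729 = 2.89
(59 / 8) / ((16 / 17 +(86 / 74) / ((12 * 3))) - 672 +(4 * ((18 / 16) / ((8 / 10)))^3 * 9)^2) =2801786683392 / 3552691810067525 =0.00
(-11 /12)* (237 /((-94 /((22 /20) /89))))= 0.03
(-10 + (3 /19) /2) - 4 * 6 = -1289 /38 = -33.92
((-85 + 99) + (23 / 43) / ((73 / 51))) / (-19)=-45119 / 59641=-0.76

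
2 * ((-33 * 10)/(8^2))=-165/16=-10.31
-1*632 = -632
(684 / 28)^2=29241 / 49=596.76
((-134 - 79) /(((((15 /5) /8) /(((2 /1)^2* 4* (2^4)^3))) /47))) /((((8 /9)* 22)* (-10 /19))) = 9349152768 /55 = 169984595.78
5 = 5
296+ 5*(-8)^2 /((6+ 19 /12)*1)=30776 /91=338.20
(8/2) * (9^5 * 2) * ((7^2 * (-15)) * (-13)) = 4513705560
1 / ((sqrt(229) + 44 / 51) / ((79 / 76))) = -44319 / 11280167 + 205479 * sqrt(229) / 45120668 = 0.06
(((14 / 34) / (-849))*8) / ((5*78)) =-28 / 2814435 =-0.00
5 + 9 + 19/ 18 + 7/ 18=139/ 9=15.44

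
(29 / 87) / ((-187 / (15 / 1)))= -5 / 187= -0.03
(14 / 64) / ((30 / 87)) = 203 / 320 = 0.63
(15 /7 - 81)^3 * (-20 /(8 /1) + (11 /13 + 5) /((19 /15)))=-4625406720 /4459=-1037319.29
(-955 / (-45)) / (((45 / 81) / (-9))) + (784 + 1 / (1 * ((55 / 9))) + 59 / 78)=378481 / 858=441.12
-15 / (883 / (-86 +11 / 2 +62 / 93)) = 2395 / 1766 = 1.36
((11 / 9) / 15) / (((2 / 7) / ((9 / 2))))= 77 / 60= 1.28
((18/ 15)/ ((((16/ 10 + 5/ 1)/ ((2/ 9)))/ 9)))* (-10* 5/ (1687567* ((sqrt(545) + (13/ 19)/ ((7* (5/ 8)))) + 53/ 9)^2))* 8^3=-170554111351127280000/ 13744744181115050234377499 + 3545887630143600000* sqrt(545)/ 13744744181115050234377499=-0.00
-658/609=-94/87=-1.08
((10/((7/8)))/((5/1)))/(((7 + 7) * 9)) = 8/441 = 0.02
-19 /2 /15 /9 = -19 /270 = -0.07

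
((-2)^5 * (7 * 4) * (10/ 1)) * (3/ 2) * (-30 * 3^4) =32659200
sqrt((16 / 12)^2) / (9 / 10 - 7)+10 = 1790 / 183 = 9.78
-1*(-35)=35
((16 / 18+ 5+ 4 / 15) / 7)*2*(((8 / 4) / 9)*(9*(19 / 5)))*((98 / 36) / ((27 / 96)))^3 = 1449250668544 / 119574225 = 12120.09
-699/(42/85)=-19805/14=-1414.64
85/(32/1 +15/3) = 85/37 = 2.30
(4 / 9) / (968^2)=1 / 2108304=0.00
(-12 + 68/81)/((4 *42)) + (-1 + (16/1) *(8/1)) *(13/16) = 2806543/27216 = 103.12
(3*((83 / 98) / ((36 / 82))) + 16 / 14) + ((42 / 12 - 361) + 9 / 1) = -200843 / 588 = -341.57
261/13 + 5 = 25.08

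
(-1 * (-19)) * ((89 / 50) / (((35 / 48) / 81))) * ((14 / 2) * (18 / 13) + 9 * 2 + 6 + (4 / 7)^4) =3467993951664 / 27311375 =126979.84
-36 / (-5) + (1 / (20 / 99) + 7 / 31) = 7673 / 620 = 12.38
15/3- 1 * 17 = -12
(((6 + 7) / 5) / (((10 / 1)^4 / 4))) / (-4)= -13 / 50000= -0.00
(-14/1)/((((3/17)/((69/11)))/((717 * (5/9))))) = -6541430/33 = -198225.15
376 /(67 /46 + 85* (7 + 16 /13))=224848 /419241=0.54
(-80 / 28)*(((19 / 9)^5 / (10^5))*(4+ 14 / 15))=-91615663 / 15500362500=-0.01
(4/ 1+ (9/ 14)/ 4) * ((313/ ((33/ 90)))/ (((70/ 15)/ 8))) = 6088.69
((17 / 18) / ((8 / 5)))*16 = 85 / 9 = 9.44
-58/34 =-29/17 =-1.71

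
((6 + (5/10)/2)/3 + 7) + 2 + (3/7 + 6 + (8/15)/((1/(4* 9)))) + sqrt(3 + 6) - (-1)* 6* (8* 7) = 157799/420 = 375.71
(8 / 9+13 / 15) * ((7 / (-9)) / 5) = -553 / 2025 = -0.27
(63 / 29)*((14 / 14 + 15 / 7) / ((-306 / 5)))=-55 / 493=-0.11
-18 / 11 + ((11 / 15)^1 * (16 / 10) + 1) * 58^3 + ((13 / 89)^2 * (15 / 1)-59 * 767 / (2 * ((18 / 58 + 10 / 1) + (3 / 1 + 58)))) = 1041131750503661 / 2457094200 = 423724.80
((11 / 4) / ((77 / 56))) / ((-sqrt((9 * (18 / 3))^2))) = -1 / 27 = -0.04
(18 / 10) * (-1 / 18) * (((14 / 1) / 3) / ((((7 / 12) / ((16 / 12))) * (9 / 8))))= -128 / 135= -0.95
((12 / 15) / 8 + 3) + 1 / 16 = 253 / 80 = 3.16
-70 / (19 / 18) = -66.32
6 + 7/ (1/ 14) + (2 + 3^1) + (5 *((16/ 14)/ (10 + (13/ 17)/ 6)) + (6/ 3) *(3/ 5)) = 110.76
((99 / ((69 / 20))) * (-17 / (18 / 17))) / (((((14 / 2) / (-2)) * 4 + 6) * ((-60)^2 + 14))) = 15895 / 997464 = 0.02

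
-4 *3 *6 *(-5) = 360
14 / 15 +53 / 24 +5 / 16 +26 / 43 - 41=-381233 / 10320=-36.94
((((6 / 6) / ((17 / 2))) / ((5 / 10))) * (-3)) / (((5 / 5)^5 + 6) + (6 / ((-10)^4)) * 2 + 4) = -30000 / 467551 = -0.06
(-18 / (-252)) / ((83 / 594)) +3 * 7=21.51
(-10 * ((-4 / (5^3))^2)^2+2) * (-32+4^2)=-1562491808 / 48828125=-32.00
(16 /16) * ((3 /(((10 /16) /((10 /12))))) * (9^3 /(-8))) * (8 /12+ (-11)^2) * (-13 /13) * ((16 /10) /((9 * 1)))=7884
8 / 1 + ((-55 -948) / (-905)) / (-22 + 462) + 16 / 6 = 12745409 / 1194600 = 10.67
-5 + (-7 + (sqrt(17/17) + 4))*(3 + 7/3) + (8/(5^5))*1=-15.66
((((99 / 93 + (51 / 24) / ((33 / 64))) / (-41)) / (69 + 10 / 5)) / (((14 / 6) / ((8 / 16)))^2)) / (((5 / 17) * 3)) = -18037 / 194559596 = -0.00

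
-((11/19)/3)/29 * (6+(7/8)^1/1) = -605/13224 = -0.05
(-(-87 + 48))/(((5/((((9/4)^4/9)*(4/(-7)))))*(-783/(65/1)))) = 13689/12992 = 1.05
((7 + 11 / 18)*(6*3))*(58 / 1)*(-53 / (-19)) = 421138 / 19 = 22165.16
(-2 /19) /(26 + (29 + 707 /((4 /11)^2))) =-32 /1642113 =-0.00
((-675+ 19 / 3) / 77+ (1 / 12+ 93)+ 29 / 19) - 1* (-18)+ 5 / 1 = 637433 / 5852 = 108.93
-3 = -3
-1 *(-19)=19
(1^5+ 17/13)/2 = 15/13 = 1.15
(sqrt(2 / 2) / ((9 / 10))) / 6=5 / 27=0.19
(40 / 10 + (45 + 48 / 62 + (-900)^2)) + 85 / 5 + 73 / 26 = 652916083 / 806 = 810069.58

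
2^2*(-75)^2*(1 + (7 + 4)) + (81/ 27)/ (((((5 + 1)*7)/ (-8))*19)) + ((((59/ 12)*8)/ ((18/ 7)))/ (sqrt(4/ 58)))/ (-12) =35909996/ 133 -413*sqrt(58)/ 648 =269995.12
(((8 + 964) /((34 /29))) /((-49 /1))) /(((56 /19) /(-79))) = 10577547 /23324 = 453.50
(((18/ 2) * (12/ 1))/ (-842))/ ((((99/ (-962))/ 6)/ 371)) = 12848472/ 4631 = 2774.45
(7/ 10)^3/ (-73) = -343/ 73000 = -0.00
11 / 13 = 0.85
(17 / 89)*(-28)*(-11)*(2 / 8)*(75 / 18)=32725 / 534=61.28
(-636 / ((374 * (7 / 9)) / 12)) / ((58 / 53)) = -910116 / 37961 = -23.98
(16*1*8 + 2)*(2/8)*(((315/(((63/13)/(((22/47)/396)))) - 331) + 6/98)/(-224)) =891510815/18571392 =48.00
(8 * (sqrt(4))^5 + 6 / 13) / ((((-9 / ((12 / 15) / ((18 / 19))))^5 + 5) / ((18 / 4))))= -1188765225504 / 141645466004705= -0.01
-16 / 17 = -0.94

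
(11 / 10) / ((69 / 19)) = 209 / 690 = 0.30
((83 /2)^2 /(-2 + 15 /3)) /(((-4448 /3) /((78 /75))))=-89557 /222400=-0.40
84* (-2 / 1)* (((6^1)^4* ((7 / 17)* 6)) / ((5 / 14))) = -128024064 / 85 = -1506165.46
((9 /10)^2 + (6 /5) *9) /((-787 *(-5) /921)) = 1069281 /393500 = 2.72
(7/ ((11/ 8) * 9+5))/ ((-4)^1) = -14/ 139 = -0.10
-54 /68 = -27 /34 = -0.79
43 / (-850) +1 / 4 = 339 / 1700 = 0.20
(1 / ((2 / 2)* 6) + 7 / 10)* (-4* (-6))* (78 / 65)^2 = 3744 / 125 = 29.95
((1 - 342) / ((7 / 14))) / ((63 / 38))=-25916 / 63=-411.37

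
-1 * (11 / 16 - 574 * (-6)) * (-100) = 1377875 / 4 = 344468.75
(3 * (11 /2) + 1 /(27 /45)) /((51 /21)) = 763 /102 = 7.48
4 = 4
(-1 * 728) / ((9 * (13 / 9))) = -56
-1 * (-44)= 44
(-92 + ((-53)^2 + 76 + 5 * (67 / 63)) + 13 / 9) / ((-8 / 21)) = -58795 / 8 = -7349.38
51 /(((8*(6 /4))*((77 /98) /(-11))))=-119 /2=-59.50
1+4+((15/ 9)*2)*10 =115/ 3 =38.33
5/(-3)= -5/3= -1.67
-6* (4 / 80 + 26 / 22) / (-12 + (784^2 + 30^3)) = -813 / 70580840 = -0.00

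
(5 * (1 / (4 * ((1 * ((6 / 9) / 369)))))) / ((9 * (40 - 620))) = -123 / 928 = -0.13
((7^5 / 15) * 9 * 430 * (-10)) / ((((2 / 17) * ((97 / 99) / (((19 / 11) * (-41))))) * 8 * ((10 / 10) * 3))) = 430682820435 / 388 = 1110007269.16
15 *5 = 75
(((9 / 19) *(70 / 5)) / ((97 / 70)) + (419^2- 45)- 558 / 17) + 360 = 5509492502 / 31331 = 175847.96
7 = 7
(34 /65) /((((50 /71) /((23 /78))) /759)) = 7023533 /42250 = 166.24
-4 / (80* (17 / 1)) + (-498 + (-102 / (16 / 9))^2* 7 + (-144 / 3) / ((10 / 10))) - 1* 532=119490859 / 5440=21965.23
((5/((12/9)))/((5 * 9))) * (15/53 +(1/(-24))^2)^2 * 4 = 75568249/2795876352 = 0.03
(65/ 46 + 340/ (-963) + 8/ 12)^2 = 5850261169/ 1962312804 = 2.98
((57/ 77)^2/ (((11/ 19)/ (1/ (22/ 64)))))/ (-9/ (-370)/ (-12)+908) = 0.00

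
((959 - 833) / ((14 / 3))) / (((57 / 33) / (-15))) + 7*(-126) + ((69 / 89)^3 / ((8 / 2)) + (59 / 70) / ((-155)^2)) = -50294235584166877 / 45052101398500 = -1116.36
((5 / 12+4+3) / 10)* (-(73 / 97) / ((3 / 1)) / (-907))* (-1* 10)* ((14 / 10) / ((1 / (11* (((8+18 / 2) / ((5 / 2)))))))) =-0.21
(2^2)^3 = 64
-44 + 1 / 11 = -483 / 11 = -43.91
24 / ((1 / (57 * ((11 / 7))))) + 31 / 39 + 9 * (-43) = 481438 / 273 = 1763.51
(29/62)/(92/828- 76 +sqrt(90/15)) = -0.01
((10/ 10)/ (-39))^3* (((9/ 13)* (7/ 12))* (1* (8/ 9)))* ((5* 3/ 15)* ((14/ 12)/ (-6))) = 49/ 41641938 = 0.00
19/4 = 4.75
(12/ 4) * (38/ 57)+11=13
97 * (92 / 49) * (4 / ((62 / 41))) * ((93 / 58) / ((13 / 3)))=3292956 / 18473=178.26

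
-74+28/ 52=-955/ 13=-73.46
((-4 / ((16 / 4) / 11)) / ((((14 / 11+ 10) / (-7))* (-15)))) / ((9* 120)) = -847 / 2008800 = -0.00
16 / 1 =16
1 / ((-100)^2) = 1 / 10000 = 0.00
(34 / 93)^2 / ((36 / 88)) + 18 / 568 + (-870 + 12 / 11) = -211210059125 / 243175284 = -868.55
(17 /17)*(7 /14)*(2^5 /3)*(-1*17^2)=-4624 /3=-1541.33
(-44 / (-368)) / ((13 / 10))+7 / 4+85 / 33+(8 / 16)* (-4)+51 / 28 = 585589 / 138138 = 4.24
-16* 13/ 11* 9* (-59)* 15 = 150610.91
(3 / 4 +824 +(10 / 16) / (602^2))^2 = 5717558136903710409 / 8405546189824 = 680212.57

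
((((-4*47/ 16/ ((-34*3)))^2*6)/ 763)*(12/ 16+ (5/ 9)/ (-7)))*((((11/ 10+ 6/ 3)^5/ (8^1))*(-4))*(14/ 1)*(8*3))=-10687863280471/ 3175300800000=-3.37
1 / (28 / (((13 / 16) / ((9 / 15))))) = 65 / 1344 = 0.05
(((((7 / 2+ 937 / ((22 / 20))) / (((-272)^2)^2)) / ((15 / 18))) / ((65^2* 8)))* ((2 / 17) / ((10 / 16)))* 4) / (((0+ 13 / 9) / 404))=51313959 / 43921515672320000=0.00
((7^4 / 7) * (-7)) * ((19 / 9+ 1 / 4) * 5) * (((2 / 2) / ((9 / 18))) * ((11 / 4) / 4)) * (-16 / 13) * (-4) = -22449350 / 117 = -191874.79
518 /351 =1.48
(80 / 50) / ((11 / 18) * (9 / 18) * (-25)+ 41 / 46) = -6624 / 27935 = -0.24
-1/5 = -0.20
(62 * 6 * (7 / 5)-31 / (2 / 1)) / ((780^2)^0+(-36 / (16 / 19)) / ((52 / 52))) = -10106 / 835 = -12.10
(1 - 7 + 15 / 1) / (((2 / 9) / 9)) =729 / 2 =364.50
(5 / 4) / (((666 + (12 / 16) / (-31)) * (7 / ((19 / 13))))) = 2945 / 7514871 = 0.00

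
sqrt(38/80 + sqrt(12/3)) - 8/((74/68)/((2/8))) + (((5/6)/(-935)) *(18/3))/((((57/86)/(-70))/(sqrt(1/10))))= -0.09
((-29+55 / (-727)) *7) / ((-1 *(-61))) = -147966 / 44347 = -3.34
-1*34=-34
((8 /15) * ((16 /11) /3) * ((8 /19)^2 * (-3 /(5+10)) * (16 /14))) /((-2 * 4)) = 8192 /6254325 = 0.00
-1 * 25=-25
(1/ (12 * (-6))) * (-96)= 4/ 3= 1.33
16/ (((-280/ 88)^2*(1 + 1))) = 968/ 1225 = 0.79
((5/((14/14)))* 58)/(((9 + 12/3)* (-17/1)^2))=290/3757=0.08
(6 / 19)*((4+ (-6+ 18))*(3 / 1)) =288 / 19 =15.16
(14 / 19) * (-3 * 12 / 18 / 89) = -28 / 1691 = -0.02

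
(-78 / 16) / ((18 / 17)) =-221 / 48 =-4.60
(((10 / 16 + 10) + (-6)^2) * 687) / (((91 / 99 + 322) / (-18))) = -228319641 / 127876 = -1785.48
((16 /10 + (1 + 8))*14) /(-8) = -371 /20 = -18.55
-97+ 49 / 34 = -3249 / 34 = -95.56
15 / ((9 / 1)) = 5 / 3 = 1.67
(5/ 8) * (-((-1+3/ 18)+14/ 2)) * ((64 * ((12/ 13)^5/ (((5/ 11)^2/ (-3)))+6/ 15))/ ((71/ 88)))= 1128048832064/ 395427045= 2852.74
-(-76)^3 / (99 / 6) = 26604.61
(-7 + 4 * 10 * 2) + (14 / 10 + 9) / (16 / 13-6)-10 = 9427 / 155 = 60.82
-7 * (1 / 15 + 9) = -952 / 15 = -63.47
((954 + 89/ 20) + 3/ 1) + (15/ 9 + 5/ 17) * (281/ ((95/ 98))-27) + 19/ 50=8420431/ 5700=1477.27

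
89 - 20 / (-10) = 91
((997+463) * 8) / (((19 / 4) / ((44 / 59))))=2055680 / 1121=1833.79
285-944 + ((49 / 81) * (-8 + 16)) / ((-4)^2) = -106709 / 162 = -658.70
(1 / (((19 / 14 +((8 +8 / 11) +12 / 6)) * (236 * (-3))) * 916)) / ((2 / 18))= -231 / 201151768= -0.00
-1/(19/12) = -12/19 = -0.63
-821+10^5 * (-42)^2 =176399179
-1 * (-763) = 763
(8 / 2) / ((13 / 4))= 16 / 13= 1.23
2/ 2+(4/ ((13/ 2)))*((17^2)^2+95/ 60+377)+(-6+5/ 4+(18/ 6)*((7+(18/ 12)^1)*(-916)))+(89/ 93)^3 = 1182421875701/ 41826564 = 28269.64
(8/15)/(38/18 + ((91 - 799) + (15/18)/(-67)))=-3216/4256585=-0.00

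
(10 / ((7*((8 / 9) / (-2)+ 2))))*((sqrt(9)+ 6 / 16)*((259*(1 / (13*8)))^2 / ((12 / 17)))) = 9425565 / 346112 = 27.23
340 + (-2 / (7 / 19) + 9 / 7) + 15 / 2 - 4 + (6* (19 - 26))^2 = 29447 / 14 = 2103.36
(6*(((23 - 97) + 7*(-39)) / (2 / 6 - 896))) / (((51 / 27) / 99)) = 5565186 / 45679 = 121.83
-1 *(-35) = 35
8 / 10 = 4 / 5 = 0.80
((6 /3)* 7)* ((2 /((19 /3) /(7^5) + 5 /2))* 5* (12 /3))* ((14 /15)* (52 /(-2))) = -1370375552 /252143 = -5434.91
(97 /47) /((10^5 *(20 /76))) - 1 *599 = -14076498157 /23500000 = -599.00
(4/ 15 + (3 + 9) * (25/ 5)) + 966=1026.27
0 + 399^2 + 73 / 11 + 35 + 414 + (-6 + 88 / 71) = 124688115 / 781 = 159651.88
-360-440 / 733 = -264320 / 733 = -360.60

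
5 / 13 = 0.38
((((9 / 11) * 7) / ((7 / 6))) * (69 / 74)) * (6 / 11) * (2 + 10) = 134136 / 4477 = 29.96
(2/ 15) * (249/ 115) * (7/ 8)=581/ 2300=0.25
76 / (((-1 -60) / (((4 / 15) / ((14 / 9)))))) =-456 / 2135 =-0.21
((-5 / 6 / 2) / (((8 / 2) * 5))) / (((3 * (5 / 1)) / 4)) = -1 / 180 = -0.01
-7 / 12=-0.58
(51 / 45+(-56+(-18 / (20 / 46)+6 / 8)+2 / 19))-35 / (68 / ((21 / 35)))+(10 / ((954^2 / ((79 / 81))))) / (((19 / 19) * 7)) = -19943255663012 / 208349442945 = -95.72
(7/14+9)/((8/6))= 57/8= 7.12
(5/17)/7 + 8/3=967/357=2.71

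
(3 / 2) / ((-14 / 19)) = -57 / 28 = -2.04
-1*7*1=-7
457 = 457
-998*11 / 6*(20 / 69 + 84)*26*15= -4150123120 / 69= -60146711.88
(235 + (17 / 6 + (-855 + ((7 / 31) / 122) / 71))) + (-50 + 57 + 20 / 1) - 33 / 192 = -590.34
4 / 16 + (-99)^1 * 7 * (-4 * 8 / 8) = 11089 / 4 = 2772.25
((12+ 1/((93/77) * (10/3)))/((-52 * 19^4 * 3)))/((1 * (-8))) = 3797/50418588480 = 0.00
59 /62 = 0.95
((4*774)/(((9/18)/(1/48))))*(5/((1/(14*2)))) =18060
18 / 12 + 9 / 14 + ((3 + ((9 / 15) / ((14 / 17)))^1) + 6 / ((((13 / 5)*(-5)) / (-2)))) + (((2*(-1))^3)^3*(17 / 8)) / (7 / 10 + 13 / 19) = -186489071 / 239330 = -779.21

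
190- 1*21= 169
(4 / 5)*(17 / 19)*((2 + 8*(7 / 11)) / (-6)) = -884 / 1045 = -0.85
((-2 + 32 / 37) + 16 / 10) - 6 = -1024 / 185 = -5.54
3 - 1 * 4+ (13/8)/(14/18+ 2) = -83/200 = -0.42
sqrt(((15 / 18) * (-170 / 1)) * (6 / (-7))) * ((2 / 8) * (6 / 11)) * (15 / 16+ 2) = 705 * sqrt(238) / 2464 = 4.41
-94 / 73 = -1.29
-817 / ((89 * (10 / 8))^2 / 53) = -692816 / 198025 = -3.50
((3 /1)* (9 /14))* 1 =1.93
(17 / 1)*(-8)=-136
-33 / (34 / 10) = -9.71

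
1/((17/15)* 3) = 5/17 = 0.29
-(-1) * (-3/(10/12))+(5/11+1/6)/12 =-14051/3960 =-3.55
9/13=0.69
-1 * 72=-72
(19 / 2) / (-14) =-19 / 28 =-0.68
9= 9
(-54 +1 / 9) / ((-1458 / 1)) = 485 / 13122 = 0.04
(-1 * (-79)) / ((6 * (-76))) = -79 / 456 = -0.17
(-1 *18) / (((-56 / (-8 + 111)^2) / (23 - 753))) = -34850565 / 14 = -2489326.07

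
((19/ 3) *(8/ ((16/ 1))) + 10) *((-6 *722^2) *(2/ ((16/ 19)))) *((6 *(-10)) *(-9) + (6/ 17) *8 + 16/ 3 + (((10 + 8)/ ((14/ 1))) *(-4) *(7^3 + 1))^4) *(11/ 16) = -645270393848712528390808963/ 979608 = -658702658460029448913.04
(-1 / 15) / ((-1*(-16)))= -1 / 240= -0.00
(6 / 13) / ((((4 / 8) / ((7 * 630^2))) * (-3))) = -854861.54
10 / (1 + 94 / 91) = 182 / 37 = 4.92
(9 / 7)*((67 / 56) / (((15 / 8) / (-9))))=-1809 / 245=-7.38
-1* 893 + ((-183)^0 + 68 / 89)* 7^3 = -25626 / 89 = -287.93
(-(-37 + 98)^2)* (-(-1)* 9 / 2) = -33489 / 2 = -16744.50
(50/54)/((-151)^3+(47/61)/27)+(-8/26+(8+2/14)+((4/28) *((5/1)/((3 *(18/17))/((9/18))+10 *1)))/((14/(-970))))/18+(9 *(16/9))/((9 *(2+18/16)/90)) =18605499576620419/361502384656140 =51.47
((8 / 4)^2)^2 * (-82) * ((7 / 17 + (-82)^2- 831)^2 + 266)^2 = -132191434541659061135488 / 83521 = -1582732900009088266.85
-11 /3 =-3.67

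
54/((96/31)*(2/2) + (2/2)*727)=1674/22633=0.07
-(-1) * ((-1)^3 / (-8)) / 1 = 1 / 8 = 0.12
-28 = -28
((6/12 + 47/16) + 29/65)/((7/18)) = 5193/520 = 9.99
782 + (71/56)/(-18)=788185/1008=781.93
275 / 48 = 5.73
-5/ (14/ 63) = -45/ 2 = -22.50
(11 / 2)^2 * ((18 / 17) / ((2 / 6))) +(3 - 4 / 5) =16709 / 170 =98.29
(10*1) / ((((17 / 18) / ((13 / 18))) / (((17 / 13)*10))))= 100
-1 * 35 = -35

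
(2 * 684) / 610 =684 / 305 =2.24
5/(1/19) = 95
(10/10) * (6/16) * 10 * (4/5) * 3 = 9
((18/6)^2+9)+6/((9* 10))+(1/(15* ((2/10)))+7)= 127/5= 25.40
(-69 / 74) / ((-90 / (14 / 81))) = 161 / 89910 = 0.00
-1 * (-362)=362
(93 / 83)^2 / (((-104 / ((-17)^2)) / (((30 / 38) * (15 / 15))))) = -37493415 / 13612664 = -2.75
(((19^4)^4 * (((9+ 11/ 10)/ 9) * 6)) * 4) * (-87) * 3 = -10138138804074748801651788/ 5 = -2027627760814949760330358.00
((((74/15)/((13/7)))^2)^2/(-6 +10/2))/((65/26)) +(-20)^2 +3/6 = 5502840927221/14459006250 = 380.58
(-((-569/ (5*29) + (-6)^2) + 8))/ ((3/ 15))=-5811/ 29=-200.38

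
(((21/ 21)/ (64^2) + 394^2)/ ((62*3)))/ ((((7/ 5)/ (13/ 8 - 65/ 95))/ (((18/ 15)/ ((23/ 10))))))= 292.62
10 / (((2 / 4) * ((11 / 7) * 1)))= 140 / 11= 12.73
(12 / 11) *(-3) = -36 / 11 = -3.27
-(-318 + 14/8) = 1265/4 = 316.25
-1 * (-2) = 2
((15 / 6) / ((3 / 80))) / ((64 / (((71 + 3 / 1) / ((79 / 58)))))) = 26825 / 474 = 56.59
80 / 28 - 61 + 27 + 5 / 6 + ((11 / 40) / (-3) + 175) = 121463 / 840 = 144.60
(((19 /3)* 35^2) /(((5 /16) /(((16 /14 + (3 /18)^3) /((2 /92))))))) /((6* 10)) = 5307365 /243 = 21841.01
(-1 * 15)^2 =225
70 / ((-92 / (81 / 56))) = -405 / 368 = -1.10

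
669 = 669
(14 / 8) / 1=7 / 4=1.75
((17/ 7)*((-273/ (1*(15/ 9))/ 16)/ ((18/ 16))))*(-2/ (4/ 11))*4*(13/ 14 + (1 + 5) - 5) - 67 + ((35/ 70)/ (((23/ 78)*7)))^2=225701951/ 259210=870.73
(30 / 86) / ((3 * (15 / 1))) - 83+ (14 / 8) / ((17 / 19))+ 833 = 6596225 / 8772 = 751.96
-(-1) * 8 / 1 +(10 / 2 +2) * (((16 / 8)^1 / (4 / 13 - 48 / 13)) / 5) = 789 / 110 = 7.17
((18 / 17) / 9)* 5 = 10 / 17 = 0.59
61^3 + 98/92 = 10441175/46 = 226982.07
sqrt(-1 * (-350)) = 5 * sqrt(14) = 18.71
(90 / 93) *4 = 120 / 31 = 3.87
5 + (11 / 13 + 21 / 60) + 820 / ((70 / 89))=1908757 / 1820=1048.77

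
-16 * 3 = -48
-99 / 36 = -11 / 4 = -2.75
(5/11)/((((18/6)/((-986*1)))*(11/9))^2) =43748820/1331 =32869.14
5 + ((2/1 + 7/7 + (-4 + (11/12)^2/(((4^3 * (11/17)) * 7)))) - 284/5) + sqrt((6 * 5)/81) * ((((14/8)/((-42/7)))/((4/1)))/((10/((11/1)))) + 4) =-17030233/322560 + 3763 * sqrt(30)/8640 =-50.41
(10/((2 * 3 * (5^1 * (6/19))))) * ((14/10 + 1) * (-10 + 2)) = -304/15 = -20.27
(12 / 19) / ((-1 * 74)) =-6 / 703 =-0.01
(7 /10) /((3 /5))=7 /6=1.17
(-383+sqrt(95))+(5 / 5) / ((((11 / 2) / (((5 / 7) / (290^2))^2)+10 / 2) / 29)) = -29201793561286 / 76244891805+sqrt(95) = -373.25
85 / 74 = 1.15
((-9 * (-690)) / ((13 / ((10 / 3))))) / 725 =828 / 377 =2.20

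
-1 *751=-751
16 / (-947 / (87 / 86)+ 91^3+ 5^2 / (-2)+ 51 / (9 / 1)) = 928 / 43652427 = 0.00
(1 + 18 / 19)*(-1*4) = -148 / 19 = -7.79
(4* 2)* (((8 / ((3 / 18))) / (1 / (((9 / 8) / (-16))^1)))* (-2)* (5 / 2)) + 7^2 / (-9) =1166 / 9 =129.56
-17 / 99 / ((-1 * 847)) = 17 / 83853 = 0.00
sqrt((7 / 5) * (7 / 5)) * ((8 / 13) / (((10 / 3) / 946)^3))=160005611304 / 8125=19692998.31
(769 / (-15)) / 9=-769 / 135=-5.70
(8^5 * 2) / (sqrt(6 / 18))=65536 * sqrt(3)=113511.68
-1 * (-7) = 7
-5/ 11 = -0.45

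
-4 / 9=-0.44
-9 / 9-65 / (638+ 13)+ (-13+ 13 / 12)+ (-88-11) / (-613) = -20519839 / 1596252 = -12.86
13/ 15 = 0.87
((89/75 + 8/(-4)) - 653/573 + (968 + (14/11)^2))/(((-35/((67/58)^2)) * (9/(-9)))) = 1882328831189/51020421375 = 36.89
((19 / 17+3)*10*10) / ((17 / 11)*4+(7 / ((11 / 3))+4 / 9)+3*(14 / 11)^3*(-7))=-83853000 / 7078307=-11.85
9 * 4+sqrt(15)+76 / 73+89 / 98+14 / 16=sqrt(15)+1110995 / 28616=42.70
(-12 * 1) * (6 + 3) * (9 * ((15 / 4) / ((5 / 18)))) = -13122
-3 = -3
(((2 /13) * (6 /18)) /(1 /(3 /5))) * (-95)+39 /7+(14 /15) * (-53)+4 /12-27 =-100307 /1365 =-73.48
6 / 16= 3 / 8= 0.38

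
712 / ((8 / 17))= 1513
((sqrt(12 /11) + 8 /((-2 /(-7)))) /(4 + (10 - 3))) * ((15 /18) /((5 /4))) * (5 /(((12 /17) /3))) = 37.41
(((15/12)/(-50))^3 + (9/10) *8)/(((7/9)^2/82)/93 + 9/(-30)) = -142319153547/5928409600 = -24.01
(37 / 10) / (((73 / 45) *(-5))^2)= 2997 / 53290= 0.06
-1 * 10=-10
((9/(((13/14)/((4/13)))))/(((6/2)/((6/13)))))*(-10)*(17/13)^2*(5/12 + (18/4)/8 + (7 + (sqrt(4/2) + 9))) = -49462350/371293 - 2913120*sqrt(2)/371293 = -144.31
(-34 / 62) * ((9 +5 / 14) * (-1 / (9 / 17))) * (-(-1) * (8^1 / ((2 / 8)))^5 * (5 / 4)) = 406533935.32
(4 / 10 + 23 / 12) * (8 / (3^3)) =0.69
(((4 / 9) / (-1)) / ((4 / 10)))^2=100 / 81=1.23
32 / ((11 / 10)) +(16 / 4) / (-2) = 298 / 11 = 27.09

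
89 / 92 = 0.97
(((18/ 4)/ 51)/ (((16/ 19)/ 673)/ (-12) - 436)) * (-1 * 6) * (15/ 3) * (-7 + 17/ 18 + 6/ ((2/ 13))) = 0.20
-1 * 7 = -7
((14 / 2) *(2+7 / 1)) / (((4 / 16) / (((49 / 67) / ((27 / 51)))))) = 23324 / 67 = 348.12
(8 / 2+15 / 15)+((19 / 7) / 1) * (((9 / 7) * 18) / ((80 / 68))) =28613 / 490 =58.39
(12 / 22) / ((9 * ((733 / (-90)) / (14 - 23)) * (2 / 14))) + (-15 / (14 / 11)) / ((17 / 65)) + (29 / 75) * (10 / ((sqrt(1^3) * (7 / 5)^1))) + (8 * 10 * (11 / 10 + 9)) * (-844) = -3926226216733 / 5756982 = -681993.83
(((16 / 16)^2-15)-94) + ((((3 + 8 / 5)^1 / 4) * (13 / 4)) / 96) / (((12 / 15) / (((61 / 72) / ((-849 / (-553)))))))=-107.97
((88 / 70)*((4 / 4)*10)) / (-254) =-44 / 889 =-0.05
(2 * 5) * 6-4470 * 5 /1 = -22290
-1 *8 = -8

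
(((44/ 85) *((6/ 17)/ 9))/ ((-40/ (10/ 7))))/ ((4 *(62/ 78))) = -143/ 627130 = -0.00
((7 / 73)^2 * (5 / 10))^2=2401 / 113592964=0.00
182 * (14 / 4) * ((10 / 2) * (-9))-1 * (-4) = -28661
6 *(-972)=-5832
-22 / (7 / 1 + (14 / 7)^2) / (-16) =1 / 8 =0.12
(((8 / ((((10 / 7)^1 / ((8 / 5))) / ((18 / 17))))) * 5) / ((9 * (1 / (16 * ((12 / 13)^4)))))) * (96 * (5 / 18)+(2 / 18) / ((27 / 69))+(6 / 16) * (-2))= 299565056 / 186745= 1604.14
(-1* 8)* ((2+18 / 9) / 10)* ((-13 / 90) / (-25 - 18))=-104 / 9675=-0.01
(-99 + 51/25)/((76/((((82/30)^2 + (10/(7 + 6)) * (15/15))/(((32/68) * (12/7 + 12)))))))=-289693957/177840000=-1.63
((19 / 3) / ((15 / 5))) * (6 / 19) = 2 / 3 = 0.67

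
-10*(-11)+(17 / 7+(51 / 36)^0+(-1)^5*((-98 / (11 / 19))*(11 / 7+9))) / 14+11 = 134245 / 539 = 249.06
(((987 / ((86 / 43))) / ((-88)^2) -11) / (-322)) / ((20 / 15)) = 508143 / 19948544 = 0.03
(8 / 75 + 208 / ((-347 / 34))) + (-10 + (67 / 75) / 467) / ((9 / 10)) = -3432738682 / 109383075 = -31.38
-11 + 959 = 948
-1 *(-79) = 79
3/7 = 0.43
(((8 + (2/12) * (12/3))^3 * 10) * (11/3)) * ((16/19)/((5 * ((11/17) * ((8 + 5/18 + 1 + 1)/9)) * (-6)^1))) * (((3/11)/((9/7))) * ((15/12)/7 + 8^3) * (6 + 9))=-34279808576/23199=-1477641.65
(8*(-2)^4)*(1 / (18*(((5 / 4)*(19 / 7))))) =1792 / 855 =2.10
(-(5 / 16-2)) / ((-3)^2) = 3 / 16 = 0.19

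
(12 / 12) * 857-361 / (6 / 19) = -286.17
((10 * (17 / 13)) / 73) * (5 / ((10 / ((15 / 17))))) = 0.08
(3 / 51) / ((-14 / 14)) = -1 / 17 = -0.06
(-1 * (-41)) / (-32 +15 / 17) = -697 / 529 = -1.32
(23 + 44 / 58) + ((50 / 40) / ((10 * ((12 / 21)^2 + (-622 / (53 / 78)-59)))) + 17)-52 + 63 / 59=-352274637171 / 34625972392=-10.17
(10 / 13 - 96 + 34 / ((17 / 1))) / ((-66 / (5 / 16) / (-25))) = -12625 / 1144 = -11.04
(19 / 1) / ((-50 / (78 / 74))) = -0.40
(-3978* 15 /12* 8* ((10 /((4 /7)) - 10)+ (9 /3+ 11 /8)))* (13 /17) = -722475 /2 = -361237.50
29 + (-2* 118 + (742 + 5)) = 540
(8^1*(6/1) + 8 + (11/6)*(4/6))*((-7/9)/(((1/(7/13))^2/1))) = -176645/13689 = -12.90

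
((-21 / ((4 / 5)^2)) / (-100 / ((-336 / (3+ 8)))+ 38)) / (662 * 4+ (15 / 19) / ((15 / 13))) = -2793 / 9305428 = -0.00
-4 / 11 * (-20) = 7.27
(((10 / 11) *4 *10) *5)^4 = 16000000000000 / 14641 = 1092821528.58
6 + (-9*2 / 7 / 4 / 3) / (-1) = 87 / 14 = 6.21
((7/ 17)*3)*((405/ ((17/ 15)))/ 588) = 6075/ 8092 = 0.75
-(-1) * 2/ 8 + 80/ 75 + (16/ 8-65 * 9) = -34901/ 60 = -581.68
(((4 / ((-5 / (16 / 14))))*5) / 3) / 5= -32 / 105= -0.30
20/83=0.24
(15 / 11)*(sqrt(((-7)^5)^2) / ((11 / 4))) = 1008420 / 121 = 8334.05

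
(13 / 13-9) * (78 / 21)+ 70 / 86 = -8699 / 301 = -28.90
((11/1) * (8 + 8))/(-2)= -88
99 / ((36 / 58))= 319 / 2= 159.50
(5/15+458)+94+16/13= 21589/39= 553.56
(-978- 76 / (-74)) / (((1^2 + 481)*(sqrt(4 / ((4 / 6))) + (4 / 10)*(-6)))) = -225925*sqrt(6) / 26751- 180740 / 8917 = -40.96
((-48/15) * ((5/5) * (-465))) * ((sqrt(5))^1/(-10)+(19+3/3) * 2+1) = 61008 - 744 * sqrt(5)/5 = 60675.27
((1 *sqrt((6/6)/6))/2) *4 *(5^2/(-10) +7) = 3 *sqrt(6)/2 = 3.67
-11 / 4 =-2.75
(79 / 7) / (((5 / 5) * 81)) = 79 / 567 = 0.14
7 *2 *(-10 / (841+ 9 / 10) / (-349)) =1400 / 2938231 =0.00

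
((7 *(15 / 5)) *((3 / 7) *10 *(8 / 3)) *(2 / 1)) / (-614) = -240 / 307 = -0.78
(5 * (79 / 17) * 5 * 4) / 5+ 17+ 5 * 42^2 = 151809 / 17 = 8929.94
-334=-334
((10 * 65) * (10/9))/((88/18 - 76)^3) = -1053/524288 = -0.00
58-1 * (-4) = 62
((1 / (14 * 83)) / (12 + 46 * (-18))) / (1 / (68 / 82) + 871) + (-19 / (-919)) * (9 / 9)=15713353241 / 760030130160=0.02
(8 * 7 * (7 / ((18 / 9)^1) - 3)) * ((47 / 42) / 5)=94 / 15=6.27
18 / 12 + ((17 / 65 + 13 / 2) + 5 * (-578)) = -2881.74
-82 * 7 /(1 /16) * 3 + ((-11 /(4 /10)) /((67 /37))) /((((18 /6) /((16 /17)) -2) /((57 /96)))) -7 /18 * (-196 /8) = -33225379 /1206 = -27550.07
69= 69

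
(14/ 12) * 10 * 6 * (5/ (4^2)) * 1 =175/ 8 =21.88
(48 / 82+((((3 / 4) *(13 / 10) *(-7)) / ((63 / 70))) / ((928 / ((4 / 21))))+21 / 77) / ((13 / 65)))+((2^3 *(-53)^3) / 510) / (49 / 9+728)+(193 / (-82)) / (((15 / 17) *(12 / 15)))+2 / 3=-201579262723 / 51548001120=-3.91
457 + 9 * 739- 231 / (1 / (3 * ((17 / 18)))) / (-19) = 271413 / 38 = 7142.45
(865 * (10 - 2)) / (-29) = -6920 / 29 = -238.62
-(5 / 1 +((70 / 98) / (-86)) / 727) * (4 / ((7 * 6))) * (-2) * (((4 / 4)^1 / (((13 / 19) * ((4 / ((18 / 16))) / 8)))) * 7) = 21.92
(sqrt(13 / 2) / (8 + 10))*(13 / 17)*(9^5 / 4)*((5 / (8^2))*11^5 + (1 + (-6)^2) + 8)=68928258555*sqrt(26) / 17408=20189943.44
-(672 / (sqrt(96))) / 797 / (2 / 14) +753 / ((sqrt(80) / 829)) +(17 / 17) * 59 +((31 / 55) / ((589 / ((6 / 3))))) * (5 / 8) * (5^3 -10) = -196 * sqrt(6) / 797 +49439 / 836 +624237 * sqrt(5) / 20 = 69850.35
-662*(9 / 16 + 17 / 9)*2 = -116843 / 36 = -3245.64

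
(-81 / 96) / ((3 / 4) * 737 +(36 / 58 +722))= -783 / 1183544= -0.00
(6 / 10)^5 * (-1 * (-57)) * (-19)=-263169 / 3125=-84.21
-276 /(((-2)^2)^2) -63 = -321 /4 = -80.25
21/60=7/20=0.35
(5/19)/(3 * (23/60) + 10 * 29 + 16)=100/116717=0.00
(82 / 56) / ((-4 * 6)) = -41 / 672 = -0.06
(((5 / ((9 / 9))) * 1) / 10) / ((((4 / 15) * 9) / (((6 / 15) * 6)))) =1 / 2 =0.50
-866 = -866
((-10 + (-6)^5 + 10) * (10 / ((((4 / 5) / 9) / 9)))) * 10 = -78732000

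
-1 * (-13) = 13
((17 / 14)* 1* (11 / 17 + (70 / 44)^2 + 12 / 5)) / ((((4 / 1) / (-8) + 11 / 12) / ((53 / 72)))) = 1737499 / 145200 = 11.97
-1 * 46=-46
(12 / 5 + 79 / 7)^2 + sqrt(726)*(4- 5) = 229441 / 1225- 11*sqrt(6) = 160.35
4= 4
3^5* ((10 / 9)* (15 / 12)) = 675 / 2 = 337.50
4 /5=0.80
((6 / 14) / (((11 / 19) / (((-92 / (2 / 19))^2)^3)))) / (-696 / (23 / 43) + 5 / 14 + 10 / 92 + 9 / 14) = -389565087142571818624 / 1534995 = -253789157060818.97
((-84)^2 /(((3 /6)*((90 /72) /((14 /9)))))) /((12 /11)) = 241472 /15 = 16098.13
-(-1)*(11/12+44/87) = 1.42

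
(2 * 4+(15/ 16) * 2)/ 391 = 79/ 3128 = 0.03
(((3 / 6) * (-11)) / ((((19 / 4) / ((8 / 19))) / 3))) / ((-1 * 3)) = 176 / 361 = 0.49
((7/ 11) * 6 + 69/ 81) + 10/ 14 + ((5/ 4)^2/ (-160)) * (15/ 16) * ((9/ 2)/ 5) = 183121831/ 34062336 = 5.38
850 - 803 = 47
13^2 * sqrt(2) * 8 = 1352 * sqrt(2) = 1912.02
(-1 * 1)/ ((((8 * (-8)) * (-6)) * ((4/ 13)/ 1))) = -13/ 1536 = -0.01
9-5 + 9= 13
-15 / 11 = -1.36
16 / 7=2.29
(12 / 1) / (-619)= -12 / 619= -0.02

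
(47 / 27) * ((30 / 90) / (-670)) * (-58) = 1363 / 27135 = 0.05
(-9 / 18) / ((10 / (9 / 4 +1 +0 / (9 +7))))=-13 / 80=-0.16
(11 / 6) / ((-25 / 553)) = -40.55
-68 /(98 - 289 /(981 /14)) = -16677 /23023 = -0.72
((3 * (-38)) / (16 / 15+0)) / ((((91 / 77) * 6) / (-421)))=1319835 / 208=6345.36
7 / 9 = 0.78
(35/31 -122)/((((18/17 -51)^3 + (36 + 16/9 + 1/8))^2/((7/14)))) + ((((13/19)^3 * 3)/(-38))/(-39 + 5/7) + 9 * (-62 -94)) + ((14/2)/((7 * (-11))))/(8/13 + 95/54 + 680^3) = -14322245586379471289390916683936968511438700393/10201034418859450528676862885796296534121832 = -1404.00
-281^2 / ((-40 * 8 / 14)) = 552727 / 160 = 3454.54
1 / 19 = 0.05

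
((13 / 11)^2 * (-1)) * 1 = -169 / 121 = -1.40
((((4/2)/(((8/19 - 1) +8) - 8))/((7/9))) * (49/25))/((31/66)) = -14364/775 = -18.53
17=17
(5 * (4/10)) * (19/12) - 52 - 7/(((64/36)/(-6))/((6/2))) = 529/24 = 22.04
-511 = -511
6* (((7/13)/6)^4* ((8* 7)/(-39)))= -16807/30074733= -0.00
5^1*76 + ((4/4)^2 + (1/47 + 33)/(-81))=1448915/3807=380.59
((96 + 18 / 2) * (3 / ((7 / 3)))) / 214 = 135 / 214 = 0.63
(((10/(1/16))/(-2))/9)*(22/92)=-440/207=-2.13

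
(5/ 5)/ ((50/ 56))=28/ 25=1.12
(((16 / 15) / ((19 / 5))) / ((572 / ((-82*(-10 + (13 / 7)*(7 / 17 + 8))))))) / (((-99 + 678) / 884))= -292576 / 847077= -0.35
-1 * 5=-5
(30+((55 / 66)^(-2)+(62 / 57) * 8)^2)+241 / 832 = 224945553553 / 1689480000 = 133.14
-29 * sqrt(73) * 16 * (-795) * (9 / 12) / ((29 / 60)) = 572400 * sqrt(73) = 4890587.74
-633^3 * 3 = -760908411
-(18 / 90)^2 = -1 / 25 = -0.04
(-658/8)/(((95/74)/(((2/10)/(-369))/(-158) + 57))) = -202267432283/55386900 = -3651.90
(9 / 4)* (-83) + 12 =-699 / 4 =-174.75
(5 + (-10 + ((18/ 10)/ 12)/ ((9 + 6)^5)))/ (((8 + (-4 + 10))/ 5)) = -25312499/ 14175000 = -1.79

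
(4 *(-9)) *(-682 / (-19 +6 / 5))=-122760 / 89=-1379.33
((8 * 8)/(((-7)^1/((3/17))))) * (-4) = 768/119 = 6.45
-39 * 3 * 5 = -585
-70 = -70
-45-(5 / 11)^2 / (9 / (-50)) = -47755 / 1089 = -43.85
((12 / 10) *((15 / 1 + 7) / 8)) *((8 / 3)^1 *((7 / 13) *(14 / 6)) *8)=17248 / 195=88.45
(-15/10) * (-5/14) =15/28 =0.54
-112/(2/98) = -5488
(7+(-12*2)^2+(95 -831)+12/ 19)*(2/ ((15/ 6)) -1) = 579/ 19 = 30.47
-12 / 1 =-12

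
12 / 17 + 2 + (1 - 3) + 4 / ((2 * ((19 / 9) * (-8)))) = 759 / 1292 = 0.59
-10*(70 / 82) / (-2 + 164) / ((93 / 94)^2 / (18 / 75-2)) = 2721488 / 28723329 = 0.09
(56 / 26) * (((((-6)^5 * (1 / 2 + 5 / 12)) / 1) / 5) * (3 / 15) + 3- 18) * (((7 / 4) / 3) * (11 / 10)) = -1348039 / 3250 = -414.78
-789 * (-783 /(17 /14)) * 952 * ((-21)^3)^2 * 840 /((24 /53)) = 77057428202276210640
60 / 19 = 3.16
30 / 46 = 15 / 23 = 0.65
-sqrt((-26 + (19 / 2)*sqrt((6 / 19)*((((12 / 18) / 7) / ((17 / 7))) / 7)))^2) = -26 + sqrt(2261) / 119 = -25.60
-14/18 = -7/9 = -0.78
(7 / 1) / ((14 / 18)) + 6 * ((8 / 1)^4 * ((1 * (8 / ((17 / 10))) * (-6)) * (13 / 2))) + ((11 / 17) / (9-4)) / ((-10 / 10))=-383384846 / 85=-4510409.95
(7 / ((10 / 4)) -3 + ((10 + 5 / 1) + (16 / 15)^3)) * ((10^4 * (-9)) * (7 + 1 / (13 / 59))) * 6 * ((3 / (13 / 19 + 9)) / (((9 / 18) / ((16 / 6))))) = -49289952000 / 299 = -164849337.79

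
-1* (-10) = 10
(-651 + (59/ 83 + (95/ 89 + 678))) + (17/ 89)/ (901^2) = 28.78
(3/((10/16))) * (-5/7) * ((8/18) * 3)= -32/7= -4.57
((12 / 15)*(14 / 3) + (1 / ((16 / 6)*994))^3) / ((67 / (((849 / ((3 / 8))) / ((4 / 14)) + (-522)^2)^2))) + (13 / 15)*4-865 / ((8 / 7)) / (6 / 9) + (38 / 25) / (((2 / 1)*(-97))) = 4381296581.63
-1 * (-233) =233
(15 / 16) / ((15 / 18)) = 1.12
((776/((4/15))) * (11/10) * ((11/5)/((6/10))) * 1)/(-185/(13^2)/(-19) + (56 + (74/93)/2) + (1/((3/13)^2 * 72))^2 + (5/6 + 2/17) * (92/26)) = 8339846113025856/42554382328373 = 195.98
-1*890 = -890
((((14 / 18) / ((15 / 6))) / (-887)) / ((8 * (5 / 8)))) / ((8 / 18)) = -7 / 44350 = -0.00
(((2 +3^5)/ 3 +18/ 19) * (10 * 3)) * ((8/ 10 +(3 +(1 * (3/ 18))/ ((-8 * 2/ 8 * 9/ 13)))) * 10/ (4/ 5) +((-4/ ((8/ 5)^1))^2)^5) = 6238096002475/ 262656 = 23750060.93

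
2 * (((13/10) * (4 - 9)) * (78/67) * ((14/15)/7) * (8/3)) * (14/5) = -75712/5025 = -15.07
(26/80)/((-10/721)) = -23.43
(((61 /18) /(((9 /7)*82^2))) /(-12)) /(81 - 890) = 427 /10574807904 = 0.00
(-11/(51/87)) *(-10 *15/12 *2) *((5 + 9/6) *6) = 311025/17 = 18295.59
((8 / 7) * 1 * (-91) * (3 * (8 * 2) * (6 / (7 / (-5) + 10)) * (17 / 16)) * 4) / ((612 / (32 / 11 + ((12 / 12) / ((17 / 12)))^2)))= -82.41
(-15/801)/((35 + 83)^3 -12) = -0.00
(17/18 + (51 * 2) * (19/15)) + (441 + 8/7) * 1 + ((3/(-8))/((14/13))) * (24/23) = 4143589/7245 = 571.92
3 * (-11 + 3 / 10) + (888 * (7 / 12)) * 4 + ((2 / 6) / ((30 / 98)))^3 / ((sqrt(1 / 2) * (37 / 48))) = 1882384 * sqrt(2) / 1123875 + 20399 / 10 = 2042.27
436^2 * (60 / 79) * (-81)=-923866560 / 79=-11694513.42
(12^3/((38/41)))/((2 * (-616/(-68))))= 150552/1463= 102.91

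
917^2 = 840889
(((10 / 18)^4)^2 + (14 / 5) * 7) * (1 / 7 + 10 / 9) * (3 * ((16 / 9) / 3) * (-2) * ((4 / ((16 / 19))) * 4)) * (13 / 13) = -1661.13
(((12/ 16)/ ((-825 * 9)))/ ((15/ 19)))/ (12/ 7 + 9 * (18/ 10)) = -7/ 980100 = -0.00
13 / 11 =1.18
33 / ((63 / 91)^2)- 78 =-247 / 27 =-9.15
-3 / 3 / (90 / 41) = -41 / 90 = -0.46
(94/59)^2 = 8836/3481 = 2.54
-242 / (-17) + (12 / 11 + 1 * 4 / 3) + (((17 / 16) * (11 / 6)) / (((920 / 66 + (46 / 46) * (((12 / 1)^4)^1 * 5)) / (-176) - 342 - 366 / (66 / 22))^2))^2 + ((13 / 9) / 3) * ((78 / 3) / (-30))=26906886489829709510558639643203 / 1656598205121071658629422522140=16.24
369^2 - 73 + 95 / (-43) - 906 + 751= 5845024 / 43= 135930.79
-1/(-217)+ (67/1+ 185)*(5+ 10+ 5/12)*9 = 7587406/217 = 34965.00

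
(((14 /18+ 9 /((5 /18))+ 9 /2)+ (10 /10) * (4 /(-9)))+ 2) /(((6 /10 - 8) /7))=-8239 /222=-37.11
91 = 91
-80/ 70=-8/ 7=-1.14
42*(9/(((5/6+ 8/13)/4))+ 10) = 165396/113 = 1463.68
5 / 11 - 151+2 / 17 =-28130 / 187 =-150.43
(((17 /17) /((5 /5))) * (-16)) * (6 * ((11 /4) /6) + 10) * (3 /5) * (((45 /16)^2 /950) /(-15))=4131 /60800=0.07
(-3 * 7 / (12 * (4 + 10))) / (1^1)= -1 / 8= -0.12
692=692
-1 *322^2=-103684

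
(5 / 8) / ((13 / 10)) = 25 / 52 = 0.48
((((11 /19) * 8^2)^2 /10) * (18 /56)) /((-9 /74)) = -4584448 /12635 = -362.84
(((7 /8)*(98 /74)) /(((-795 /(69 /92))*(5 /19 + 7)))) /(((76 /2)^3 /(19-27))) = 343 /15630895680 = 0.00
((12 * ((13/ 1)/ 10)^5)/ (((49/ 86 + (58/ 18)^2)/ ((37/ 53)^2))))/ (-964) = -5311227922533/ 2582467492750000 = -0.00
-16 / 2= -8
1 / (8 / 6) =3 / 4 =0.75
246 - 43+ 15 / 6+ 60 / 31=12861 / 62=207.44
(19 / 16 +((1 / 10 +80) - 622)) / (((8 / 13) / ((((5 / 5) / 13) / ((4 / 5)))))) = -43257 / 512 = -84.49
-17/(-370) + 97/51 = 36757/18870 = 1.95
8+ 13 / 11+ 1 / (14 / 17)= 1601 / 154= 10.40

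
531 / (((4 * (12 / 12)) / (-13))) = -6903 / 4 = -1725.75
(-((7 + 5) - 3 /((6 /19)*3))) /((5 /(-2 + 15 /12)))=53 /40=1.32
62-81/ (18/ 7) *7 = -317/ 2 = -158.50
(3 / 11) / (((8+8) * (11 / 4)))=3 / 484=0.01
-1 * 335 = -335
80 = 80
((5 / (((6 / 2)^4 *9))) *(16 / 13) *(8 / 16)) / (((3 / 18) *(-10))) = -8 / 3159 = -0.00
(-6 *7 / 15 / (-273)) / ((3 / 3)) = 2 / 195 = 0.01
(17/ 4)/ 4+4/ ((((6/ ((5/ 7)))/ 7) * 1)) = 211/ 48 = 4.40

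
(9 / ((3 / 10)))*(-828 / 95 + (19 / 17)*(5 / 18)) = -244343 / 969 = -252.16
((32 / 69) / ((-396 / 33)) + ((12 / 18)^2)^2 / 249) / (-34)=8780 / 7886079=0.00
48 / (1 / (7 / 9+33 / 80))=857 / 15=57.13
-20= -20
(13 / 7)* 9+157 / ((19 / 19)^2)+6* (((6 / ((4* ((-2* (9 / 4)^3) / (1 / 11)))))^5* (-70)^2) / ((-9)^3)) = 40321310821481916689984 / 232112809004827212693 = 173.71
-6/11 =-0.55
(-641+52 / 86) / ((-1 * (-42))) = -9179 / 602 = -15.25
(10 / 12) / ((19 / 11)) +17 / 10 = 622 / 285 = 2.18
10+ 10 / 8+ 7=18.25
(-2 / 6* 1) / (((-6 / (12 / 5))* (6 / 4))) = 0.09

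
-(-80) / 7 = 80 / 7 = 11.43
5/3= 1.67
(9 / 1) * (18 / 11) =162 / 11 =14.73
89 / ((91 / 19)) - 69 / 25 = 35996 / 2275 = 15.82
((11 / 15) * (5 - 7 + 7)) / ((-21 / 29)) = -319 / 63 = -5.06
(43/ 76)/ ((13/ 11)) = 473/ 988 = 0.48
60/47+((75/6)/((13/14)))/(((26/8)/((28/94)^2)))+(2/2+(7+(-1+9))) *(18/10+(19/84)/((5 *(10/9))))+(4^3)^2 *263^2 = 18509383841991134/65331175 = 283316255.10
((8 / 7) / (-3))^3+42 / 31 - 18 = -4794548 / 287091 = -16.70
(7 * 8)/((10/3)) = 84/5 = 16.80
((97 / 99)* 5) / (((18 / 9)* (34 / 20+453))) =2425 / 450153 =0.01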